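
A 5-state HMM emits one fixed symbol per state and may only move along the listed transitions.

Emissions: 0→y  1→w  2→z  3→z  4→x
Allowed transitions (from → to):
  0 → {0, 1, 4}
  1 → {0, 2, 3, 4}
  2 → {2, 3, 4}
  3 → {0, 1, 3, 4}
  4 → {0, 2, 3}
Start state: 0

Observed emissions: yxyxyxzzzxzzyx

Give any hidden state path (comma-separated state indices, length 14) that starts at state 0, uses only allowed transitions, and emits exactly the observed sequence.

0,4,0,4,0,4,2,3,3,4,2,3,0,4

  0: obs=y cand={0} pick 0 [start]
  1: obs=x cand={4} pick 4 [0->4 ok]
  2: obs=y cand={0} pick 0 [4->0 ok]
  3: obs=x cand={4} pick 4 [0->4 ok]
  4: obs=y cand={0} pick 0 [4->0 ok]
  5: obs=x cand={4} pick 4 [0->4 ok]
  6: obs=z cand={2,3} pick 2 [4->2 ok]
  7: obs=z cand={2,3} pick 3 [2->3 ok]
  8: obs=z cand={2,3} pick 3 [3->3 ok]
  9: obs=x cand={4} pick 4 [3->4 ok]
  10: obs=z cand={2,3} pick 2 [4->2 ok]
  11: obs=z cand={2,3} pick 3 [2->3 ok]
  12: obs=y cand={0} pick 0 [3->0 ok]
  13: obs=x cand={4} pick 4 [0->4 ok]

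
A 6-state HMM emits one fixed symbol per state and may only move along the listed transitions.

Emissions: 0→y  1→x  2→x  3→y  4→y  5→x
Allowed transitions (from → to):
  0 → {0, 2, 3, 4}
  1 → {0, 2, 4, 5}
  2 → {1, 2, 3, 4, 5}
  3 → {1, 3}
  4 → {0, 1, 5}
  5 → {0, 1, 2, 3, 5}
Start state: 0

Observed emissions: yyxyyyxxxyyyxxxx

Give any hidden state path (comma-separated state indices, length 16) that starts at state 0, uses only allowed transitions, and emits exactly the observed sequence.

  0: obs=y cand={0,3,4} pick 0 [start]
  1: obs=y cand={0,3,4} pick 0 [0->0 ok]
  2: obs=x cand={1,2,5} pick 2 [0->2 ok]
  3: obs=y cand={0,3,4} pick 4 [2->4 ok]
  4: obs=y cand={0,3,4} pick 0 [4->0 ok]
  5: obs=y cand={0,3,4} pick 4 [0->4 ok]
  6: obs=x cand={1,2,5} pick 5 [4->5 ok]
  7: obs=x cand={1,2,5} pick 2 [5->2 ok]
  8: obs=x cand={1,2,5} pick 5 [2->5 ok]
  9: obs=y cand={0,3,4} pick 0 [5->0 ok]
  10: obs=y cand={0,3,4} pick 3 [0->3 ok]
  11: obs=y cand={0,3,4} pick 3 [3->3 ok]
  12: obs=x cand={1,2,5} pick 1 [3->1 ok]
  13: obs=x cand={1,2,5} pick 5 [1->5 ok]
  14: obs=x cand={1,2,5} pick 2 [5->2 ok]
  15: obs=x cand={1,2,5} pick 1 [2->1 ok]

0,0,2,4,0,4,5,2,5,0,3,3,1,5,2,1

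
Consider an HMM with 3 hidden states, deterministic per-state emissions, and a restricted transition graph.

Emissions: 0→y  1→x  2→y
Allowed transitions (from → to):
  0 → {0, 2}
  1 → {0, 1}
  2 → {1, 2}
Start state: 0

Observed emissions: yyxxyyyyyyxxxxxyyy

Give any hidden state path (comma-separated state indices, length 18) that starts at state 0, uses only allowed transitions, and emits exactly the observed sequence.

  [0] y  {0,2}  => 0  start
  [1] y  {0,2}  => 2  0->2 ok
  [2] x  {1}  => 1  2->1 ok
  [3] x  {1}  => 1  1->1 ok
  [4] y  {0,2}  => 0  1->0 ok
  [5] y  {0,2}  => 0  0->0 ok
  [6] y  {0,2}  => 0  0->0 ok
  [7] y  {0,2}  => 0  0->0 ok
  [8] y  {0,2}  => 0  0->0 ok
  [9] y  {0,2}  => 2  0->2 ok
  [10] x  {1}  => 1  2->1 ok
  [11] x  {1}  => 1  1->1 ok
  [12] x  {1}  => 1  1->1 ok
  [13] x  {1}  => 1  1->1 ok
  [14] x  {1}  => 1  1->1 ok
  [15] y  {0,2}  => 0  1->0 ok
  [16] y  {0,2}  => 0  0->0 ok
  [17] y  {0,2}  => 2  0->2 ok

0,2,1,1,0,0,0,0,0,2,1,1,1,1,1,0,0,2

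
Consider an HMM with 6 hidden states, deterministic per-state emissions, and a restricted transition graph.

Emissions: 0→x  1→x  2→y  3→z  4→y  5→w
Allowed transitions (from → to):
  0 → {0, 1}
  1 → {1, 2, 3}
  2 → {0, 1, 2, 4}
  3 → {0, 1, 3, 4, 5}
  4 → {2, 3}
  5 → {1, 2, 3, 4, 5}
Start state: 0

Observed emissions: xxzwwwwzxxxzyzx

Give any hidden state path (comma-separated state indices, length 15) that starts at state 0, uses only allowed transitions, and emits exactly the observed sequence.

0,1,3,5,5,5,5,3,0,0,1,3,4,3,0

  t0 'x' -> {0,1}, take 0 (start)
  t1 'x' -> {0,1}, take 1 (0->1 ok)
  t2 'z' -> {3}, take 3 (1->3 ok)
  t3 'w' -> {5}, take 5 (3->5 ok)
  t4 'w' -> {5}, take 5 (5->5 ok)
  t5 'w' -> {5}, take 5 (5->5 ok)
  t6 'w' -> {5}, take 5 (5->5 ok)
  t7 'z' -> {3}, take 3 (5->3 ok)
  t8 'x' -> {0,1}, take 0 (3->0 ok)
  t9 'x' -> {0,1}, take 0 (0->0 ok)
  t10 'x' -> {0,1}, take 1 (0->1 ok)
  t11 'z' -> {3}, take 3 (1->3 ok)
  t12 'y' -> {2,4}, take 4 (3->4 ok)
  t13 'z' -> {3}, take 3 (4->3 ok)
  t14 'x' -> {0,1}, take 0 (3->0 ok)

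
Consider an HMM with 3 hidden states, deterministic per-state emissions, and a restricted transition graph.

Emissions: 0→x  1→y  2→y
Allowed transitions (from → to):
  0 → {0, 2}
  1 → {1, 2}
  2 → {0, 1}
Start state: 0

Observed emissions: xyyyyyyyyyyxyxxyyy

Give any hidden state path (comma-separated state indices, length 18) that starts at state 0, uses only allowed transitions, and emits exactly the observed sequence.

  0: obs=x cand={0} pick 0 [start]
  1: obs=y cand={1,2} pick 2 [0->2 ok]
  2: obs=y cand={1,2} pick 1 [2->1 ok]
  3: obs=y cand={1,2} pick 2 [1->2 ok]
  4: obs=y cand={1,2} pick 1 [2->1 ok]
  5: obs=y cand={1,2} pick 1 [1->1 ok]
  6: obs=y cand={1,2} pick 1 [1->1 ok]
  7: obs=y cand={1,2} pick 1 [1->1 ok]
  8: obs=y cand={1,2} pick 1 [1->1 ok]
  9: obs=y cand={1,2} pick 1 [1->1 ok]
  10: obs=y cand={1,2} pick 2 [1->2 ok]
  11: obs=x cand={0} pick 0 [2->0 ok]
  12: obs=y cand={1,2} pick 2 [0->2 ok]
  13: obs=x cand={0} pick 0 [2->0 ok]
  14: obs=x cand={0} pick 0 [0->0 ok]
  15: obs=y cand={1,2} pick 2 [0->2 ok]
  16: obs=y cand={1,2} pick 1 [2->1 ok]
  17: obs=y cand={1,2} pick 1 [1->1 ok]

0,2,1,2,1,1,1,1,1,1,2,0,2,0,0,2,1,1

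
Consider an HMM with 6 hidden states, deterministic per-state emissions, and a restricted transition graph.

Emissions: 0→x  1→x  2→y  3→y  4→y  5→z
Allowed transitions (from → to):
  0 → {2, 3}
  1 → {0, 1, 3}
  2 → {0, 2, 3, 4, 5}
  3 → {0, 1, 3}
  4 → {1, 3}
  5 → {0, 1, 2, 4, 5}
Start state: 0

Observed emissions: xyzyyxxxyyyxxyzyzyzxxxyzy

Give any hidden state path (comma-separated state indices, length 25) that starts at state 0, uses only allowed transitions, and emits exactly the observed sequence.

  0: obs=x cand={0,1} pick 0 [start]
  1: obs=y cand={2,3,4} pick 2 [0->2 ok]
  2: obs=z cand={5} pick 5 [2->5 ok]
  3: obs=y cand={2,3,4} pick 4 [5->4 ok]
  4: obs=y cand={2,3,4} pick 3 [4->3 ok]
  5: obs=x cand={0,1} pick 1 [3->1 ok]
  6: obs=x cand={0,1} pick 1 [1->1 ok]
  7: obs=x cand={0,1} pick 1 [1->1 ok]
  8: obs=y cand={2,3,4} pick 3 [1->3 ok]
  9: obs=y cand={2,3,4} pick 3 [3->3 ok]
  10: obs=y cand={2,3,4} pick 3 [3->3 ok]
  11: obs=x cand={0,1} pick 1 [3->1 ok]
  12: obs=x cand={0,1} pick 0 [1->0 ok]
  13: obs=y cand={2,3,4} pick 2 [0->2 ok]
  14: obs=z cand={5} pick 5 [2->5 ok]
  15: obs=y cand={2,3,4} pick 2 [5->2 ok]
  16: obs=z cand={5} pick 5 [2->5 ok]
  17: obs=y cand={2,3,4} pick 2 [5->2 ok]
  18: obs=z cand={5} pick 5 [2->5 ok]
  19: obs=x cand={0,1} pick 1 [5->1 ok]
  20: obs=x cand={0,1} pick 1 [1->1 ok]
  21: obs=x cand={0,1} pick 0 [1->0 ok]
  22: obs=y cand={2,3,4} pick 2 [0->2 ok]
  23: obs=z cand={5} pick 5 [2->5 ok]
  24: obs=y cand={2,3,4} pick 2 [5->2 ok]

0,2,5,4,3,1,1,1,3,3,3,1,0,2,5,2,5,2,5,1,1,0,2,5,2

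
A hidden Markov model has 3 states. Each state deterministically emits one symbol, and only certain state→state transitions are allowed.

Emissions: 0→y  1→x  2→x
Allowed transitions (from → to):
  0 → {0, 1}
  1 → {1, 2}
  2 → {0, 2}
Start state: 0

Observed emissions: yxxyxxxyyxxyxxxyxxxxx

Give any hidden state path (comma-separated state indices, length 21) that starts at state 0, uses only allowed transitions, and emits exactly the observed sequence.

0,1,2,0,1,1,2,0,0,1,2,0,1,2,2,0,1,1,1,1,2

  pos 0: y in {0}, choose 0; start
  pos 1: x in {1,2}, choose 1; 0->1 ok
  pos 2: x in {1,2}, choose 2; 1->2 ok
  pos 3: y in {0}, choose 0; 2->0 ok
  pos 4: x in {1,2}, choose 1; 0->1 ok
  pos 5: x in {1,2}, choose 1; 1->1 ok
  pos 6: x in {1,2}, choose 2; 1->2 ok
  pos 7: y in {0}, choose 0; 2->0 ok
  pos 8: y in {0}, choose 0; 0->0 ok
  pos 9: x in {1,2}, choose 1; 0->1 ok
  pos 10: x in {1,2}, choose 2; 1->2 ok
  pos 11: y in {0}, choose 0; 2->0 ok
  pos 12: x in {1,2}, choose 1; 0->1 ok
  pos 13: x in {1,2}, choose 2; 1->2 ok
  pos 14: x in {1,2}, choose 2; 2->2 ok
  pos 15: y in {0}, choose 0; 2->0 ok
  pos 16: x in {1,2}, choose 1; 0->1 ok
  pos 17: x in {1,2}, choose 1; 1->1 ok
  pos 18: x in {1,2}, choose 1; 1->1 ok
  pos 19: x in {1,2}, choose 1; 1->1 ok
  pos 20: x in {1,2}, choose 2; 1->2 ok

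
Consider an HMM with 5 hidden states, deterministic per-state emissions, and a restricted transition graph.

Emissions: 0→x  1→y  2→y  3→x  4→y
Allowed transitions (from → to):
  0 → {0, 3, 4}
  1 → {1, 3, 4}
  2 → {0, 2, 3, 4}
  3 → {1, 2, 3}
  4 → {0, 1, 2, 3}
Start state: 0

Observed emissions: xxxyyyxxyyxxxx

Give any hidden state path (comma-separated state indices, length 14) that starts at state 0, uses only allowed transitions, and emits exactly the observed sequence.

0,3,3,2,2,4,0,0,4,2,0,3,3,3

  pos 0: x in {0,3}, choose 0; start
  pos 1: x in {0,3}, choose 3; 0->3 ok
  pos 2: x in {0,3}, choose 3; 3->3 ok
  pos 3: y in {1,2,4}, choose 2; 3->2 ok
  pos 4: y in {1,2,4}, choose 2; 2->2 ok
  pos 5: y in {1,2,4}, choose 4; 2->4 ok
  pos 6: x in {0,3}, choose 0; 4->0 ok
  pos 7: x in {0,3}, choose 0; 0->0 ok
  pos 8: y in {1,2,4}, choose 4; 0->4 ok
  pos 9: y in {1,2,4}, choose 2; 4->2 ok
  pos 10: x in {0,3}, choose 0; 2->0 ok
  pos 11: x in {0,3}, choose 3; 0->3 ok
  pos 12: x in {0,3}, choose 3; 3->3 ok
  pos 13: x in {0,3}, choose 3; 3->3 ok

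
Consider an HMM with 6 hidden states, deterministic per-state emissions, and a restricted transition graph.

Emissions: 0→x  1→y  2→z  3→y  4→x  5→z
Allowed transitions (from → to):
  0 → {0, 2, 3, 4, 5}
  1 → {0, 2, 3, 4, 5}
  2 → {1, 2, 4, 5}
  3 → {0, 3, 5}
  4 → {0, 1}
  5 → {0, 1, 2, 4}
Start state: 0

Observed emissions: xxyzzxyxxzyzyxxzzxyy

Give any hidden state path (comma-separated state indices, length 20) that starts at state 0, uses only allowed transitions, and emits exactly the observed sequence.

0,4,1,5,2,4,1,4,0,2,1,5,1,0,0,5,2,4,1,3

  [0] x  {0,4}  => 0  start
  [1] x  {0,4}  => 4  0->4 ok
  [2] y  {1,3}  => 1  4->1 ok
  [3] z  {2,5}  => 5  1->5 ok
  [4] z  {2,5}  => 2  5->2 ok
  [5] x  {0,4}  => 4  2->4 ok
  [6] y  {1,3}  => 1  4->1 ok
  [7] x  {0,4}  => 4  1->4 ok
  [8] x  {0,4}  => 0  4->0 ok
  [9] z  {2,5}  => 2  0->2 ok
  [10] y  {1,3}  => 1  2->1 ok
  [11] z  {2,5}  => 5  1->5 ok
  [12] y  {1,3}  => 1  5->1 ok
  [13] x  {0,4}  => 0  1->0 ok
  [14] x  {0,4}  => 0  0->0 ok
  [15] z  {2,5}  => 5  0->5 ok
  [16] z  {2,5}  => 2  5->2 ok
  [17] x  {0,4}  => 4  2->4 ok
  [18] y  {1,3}  => 1  4->1 ok
  [19] y  {1,3}  => 3  1->3 ok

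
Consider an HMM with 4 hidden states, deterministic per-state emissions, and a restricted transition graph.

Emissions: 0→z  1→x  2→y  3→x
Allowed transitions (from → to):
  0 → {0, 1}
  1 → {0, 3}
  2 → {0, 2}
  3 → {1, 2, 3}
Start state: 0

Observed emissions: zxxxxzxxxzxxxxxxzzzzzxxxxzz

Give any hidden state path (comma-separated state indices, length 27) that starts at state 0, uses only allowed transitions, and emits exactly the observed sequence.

  [0] z  {0}  => 0  start
  [1] x  {1,3}  => 1  0->1 ok
  [2] x  {1,3}  => 3  1->3 ok
  [3] x  {1,3}  => 3  3->3 ok
  [4] x  {1,3}  => 1  3->1 ok
  [5] z  {0}  => 0  1->0 ok
  [6] x  {1,3}  => 1  0->1 ok
  [7] x  {1,3}  => 3  1->3 ok
  [8] x  {1,3}  => 1  3->1 ok
  [9] z  {0}  => 0  1->0 ok
  [10] x  {1,3}  => 1  0->1 ok
  [11] x  {1,3}  => 3  1->3 ok
  [12] x  {1,3}  => 3  3->3 ok
  [13] x  {1,3}  => 3  3->3 ok
  [14] x  {1,3}  => 3  3->3 ok
  [15] x  {1,3}  => 1  3->1 ok
  [16] z  {0}  => 0  1->0 ok
  [17] z  {0}  => 0  0->0 ok
  [18] z  {0}  => 0  0->0 ok
  [19] z  {0}  => 0  0->0 ok
  [20] z  {0}  => 0  0->0 ok
  [21] x  {1,3}  => 1  0->1 ok
  [22] x  {1,3}  => 3  1->3 ok
  [23] x  {1,3}  => 3  3->3 ok
  [24] x  {1,3}  => 1  3->1 ok
  [25] z  {0}  => 0  1->0 ok
  [26] z  {0}  => 0  0->0 ok

0,1,3,3,1,0,1,3,1,0,1,3,3,3,3,1,0,0,0,0,0,1,3,3,1,0,0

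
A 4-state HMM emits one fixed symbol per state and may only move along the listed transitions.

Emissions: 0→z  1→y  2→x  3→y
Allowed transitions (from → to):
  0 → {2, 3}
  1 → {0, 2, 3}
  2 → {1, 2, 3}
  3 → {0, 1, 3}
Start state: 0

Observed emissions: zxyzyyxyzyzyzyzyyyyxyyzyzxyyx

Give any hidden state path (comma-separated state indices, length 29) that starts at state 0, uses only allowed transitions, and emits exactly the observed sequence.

0,2,1,0,3,1,2,1,0,3,0,3,0,3,0,3,1,3,1,2,3,1,0,3,0,2,3,1,2

  t0 'z' -> {0}, take 0 (start)
  t1 'x' -> {2}, take 2 (0->2 ok)
  t2 'y' -> {1,3}, take 1 (2->1 ok)
  t3 'z' -> {0}, take 0 (1->0 ok)
  t4 'y' -> {1,3}, take 3 (0->3 ok)
  t5 'y' -> {1,3}, take 1 (3->1 ok)
  t6 'x' -> {2}, take 2 (1->2 ok)
  t7 'y' -> {1,3}, take 1 (2->1 ok)
  t8 'z' -> {0}, take 0 (1->0 ok)
  t9 'y' -> {1,3}, take 3 (0->3 ok)
  t10 'z' -> {0}, take 0 (3->0 ok)
  t11 'y' -> {1,3}, take 3 (0->3 ok)
  t12 'z' -> {0}, take 0 (3->0 ok)
  t13 'y' -> {1,3}, take 3 (0->3 ok)
  t14 'z' -> {0}, take 0 (3->0 ok)
  t15 'y' -> {1,3}, take 3 (0->3 ok)
  t16 'y' -> {1,3}, take 1 (3->1 ok)
  t17 'y' -> {1,3}, take 3 (1->3 ok)
  t18 'y' -> {1,3}, take 1 (3->1 ok)
  t19 'x' -> {2}, take 2 (1->2 ok)
  t20 'y' -> {1,3}, take 3 (2->3 ok)
  t21 'y' -> {1,3}, take 1 (3->1 ok)
  t22 'z' -> {0}, take 0 (1->0 ok)
  t23 'y' -> {1,3}, take 3 (0->3 ok)
  t24 'z' -> {0}, take 0 (3->0 ok)
  t25 'x' -> {2}, take 2 (0->2 ok)
  t26 'y' -> {1,3}, take 3 (2->3 ok)
  t27 'y' -> {1,3}, take 1 (3->1 ok)
  t28 'x' -> {2}, take 2 (1->2 ok)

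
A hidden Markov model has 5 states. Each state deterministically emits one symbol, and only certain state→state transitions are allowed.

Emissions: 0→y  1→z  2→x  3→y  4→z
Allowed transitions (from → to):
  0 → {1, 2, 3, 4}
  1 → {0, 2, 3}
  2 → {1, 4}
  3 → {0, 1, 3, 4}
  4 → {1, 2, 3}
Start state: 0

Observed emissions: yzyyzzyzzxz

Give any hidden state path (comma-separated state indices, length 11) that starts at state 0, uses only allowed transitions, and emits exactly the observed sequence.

0,1,3,0,4,1,3,4,1,2,4

  pos 0: y in {0,3}, choose 0; start
  pos 1: z in {1,4}, choose 1; 0->1 ok
  pos 2: y in {0,3}, choose 3; 1->3 ok
  pos 3: y in {0,3}, choose 0; 3->0 ok
  pos 4: z in {1,4}, choose 4; 0->4 ok
  pos 5: z in {1,4}, choose 1; 4->1 ok
  pos 6: y in {0,3}, choose 3; 1->3 ok
  pos 7: z in {1,4}, choose 4; 3->4 ok
  pos 8: z in {1,4}, choose 1; 4->1 ok
  pos 9: x in {2}, choose 2; 1->2 ok
  pos 10: z in {1,4}, choose 4; 2->4 ok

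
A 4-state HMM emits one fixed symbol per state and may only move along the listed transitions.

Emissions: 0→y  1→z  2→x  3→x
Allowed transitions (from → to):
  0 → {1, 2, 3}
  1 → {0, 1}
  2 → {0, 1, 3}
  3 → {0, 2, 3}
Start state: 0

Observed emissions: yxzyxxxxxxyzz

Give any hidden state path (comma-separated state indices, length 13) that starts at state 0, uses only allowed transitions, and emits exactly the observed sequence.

0,2,1,0,2,3,3,3,3,3,0,1,1

  pos 0: y in {0}, choose 0; start
  pos 1: x in {2,3}, choose 2; 0->2 ok
  pos 2: z in {1}, choose 1; 2->1 ok
  pos 3: y in {0}, choose 0; 1->0 ok
  pos 4: x in {2,3}, choose 2; 0->2 ok
  pos 5: x in {2,3}, choose 3; 2->3 ok
  pos 6: x in {2,3}, choose 3; 3->3 ok
  pos 7: x in {2,3}, choose 3; 3->3 ok
  pos 8: x in {2,3}, choose 3; 3->3 ok
  pos 9: x in {2,3}, choose 3; 3->3 ok
  pos 10: y in {0}, choose 0; 3->0 ok
  pos 11: z in {1}, choose 1; 0->1 ok
  pos 12: z in {1}, choose 1; 1->1 ok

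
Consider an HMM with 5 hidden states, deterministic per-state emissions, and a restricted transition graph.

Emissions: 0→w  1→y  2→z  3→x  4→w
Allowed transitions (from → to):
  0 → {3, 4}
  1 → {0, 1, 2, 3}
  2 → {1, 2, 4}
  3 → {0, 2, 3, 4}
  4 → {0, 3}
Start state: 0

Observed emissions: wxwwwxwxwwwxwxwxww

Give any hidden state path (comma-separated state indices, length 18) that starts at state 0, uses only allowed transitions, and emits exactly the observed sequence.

  [0] w  {0,4}  => 0  start
  [1] x  {3}  => 3  0->3 ok
  [2] w  {0,4}  => 0  3->0 ok
  [3] w  {0,4}  => 4  0->4 ok
  [4] w  {0,4}  => 0  4->0 ok
  [5] x  {3}  => 3  0->3 ok
  [6] w  {0,4}  => 0  3->0 ok
  [7] x  {3}  => 3  0->3 ok
  [8] w  {0,4}  => 4  3->4 ok
  [9] w  {0,4}  => 0  4->0 ok
  [10] w  {0,4}  => 4  0->4 ok
  [11] x  {3}  => 3  4->3 ok
  [12] w  {0,4}  => 0  3->0 ok
  [13] x  {3}  => 3  0->3 ok
  [14] w  {0,4}  => 4  3->4 ok
  [15] x  {3}  => 3  4->3 ok
  [16] w  {0,4}  => 4  3->4 ok
  [17] w  {0,4}  => 0  4->0 ok

0,3,0,4,0,3,0,3,4,0,4,3,0,3,4,3,4,0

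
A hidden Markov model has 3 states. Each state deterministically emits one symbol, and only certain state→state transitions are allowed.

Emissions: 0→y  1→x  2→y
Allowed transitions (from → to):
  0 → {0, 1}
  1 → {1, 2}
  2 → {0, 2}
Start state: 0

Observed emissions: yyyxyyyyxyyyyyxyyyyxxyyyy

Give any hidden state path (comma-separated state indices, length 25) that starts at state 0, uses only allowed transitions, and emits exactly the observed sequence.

0,0,0,1,2,0,0,0,1,2,2,2,0,0,1,2,0,0,0,1,1,2,2,2,0

  [0] y  {0,2}  => 0  start
  [1] y  {0,2}  => 0  0->0 ok
  [2] y  {0,2}  => 0  0->0 ok
  [3] x  {1}  => 1  0->1 ok
  [4] y  {0,2}  => 2  1->2 ok
  [5] y  {0,2}  => 0  2->0 ok
  [6] y  {0,2}  => 0  0->0 ok
  [7] y  {0,2}  => 0  0->0 ok
  [8] x  {1}  => 1  0->1 ok
  [9] y  {0,2}  => 2  1->2 ok
  [10] y  {0,2}  => 2  2->2 ok
  [11] y  {0,2}  => 2  2->2 ok
  [12] y  {0,2}  => 0  2->0 ok
  [13] y  {0,2}  => 0  0->0 ok
  [14] x  {1}  => 1  0->1 ok
  [15] y  {0,2}  => 2  1->2 ok
  [16] y  {0,2}  => 0  2->0 ok
  [17] y  {0,2}  => 0  0->0 ok
  [18] y  {0,2}  => 0  0->0 ok
  [19] x  {1}  => 1  0->1 ok
  [20] x  {1}  => 1  1->1 ok
  [21] y  {0,2}  => 2  1->2 ok
  [22] y  {0,2}  => 2  2->2 ok
  [23] y  {0,2}  => 2  2->2 ok
  [24] y  {0,2}  => 0  2->0 ok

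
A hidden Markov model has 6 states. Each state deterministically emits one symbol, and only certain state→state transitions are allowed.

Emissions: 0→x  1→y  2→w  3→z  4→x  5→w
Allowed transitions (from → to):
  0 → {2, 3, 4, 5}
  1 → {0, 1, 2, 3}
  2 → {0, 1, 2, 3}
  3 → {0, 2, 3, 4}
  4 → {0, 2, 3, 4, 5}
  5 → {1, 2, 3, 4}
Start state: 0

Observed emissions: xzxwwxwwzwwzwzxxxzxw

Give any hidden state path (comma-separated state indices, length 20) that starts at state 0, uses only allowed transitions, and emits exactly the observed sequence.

0,3,4,2,2,0,2,2,3,2,2,3,2,3,4,4,4,3,4,2

  t0 'x' -> {0,4}, take 0 (start)
  t1 'z' -> {3}, take 3 (0->3 ok)
  t2 'x' -> {0,4}, take 4 (3->4 ok)
  t3 'w' -> {2,5}, take 2 (4->2 ok)
  t4 'w' -> {2,5}, take 2 (2->2 ok)
  t5 'x' -> {0,4}, take 0 (2->0 ok)
  t6 'w' -> {2,5}, take 2 (0->2 ok)
  t7 'w' -> {2,5}, take 2 (2->2 ok)
  t8 'z' -> {3}, take 3 (2->3 ok)
  t9 'w' -> {2,5}, take 2 (3->2 ok)
  t10 'w' -> {2,5}, take 2 (2->2 ok)
  t11 'z' -> {3}, take 3 (2->3 ok)
  t12 'w' -> {2,5}, take 2 (3->2 ok)
  t13 'z' -> {3}, take 3 (2->3 ok)
  t14 'x' -> {0,4}, take 4 (3->4 ok)
  t15 'x' -> {0,4}, take 4 (4->4 ok)
  t16 'x' -> {0,4}, take 4 (4->4 ok)
  t17 'z' -> {3}, take 3 (4->3 ok)
  t18 'x' -> {0,4}, take 4 (3->4 ok)
  t19 'w' -> {2,5}, take 2 (4->2 ok)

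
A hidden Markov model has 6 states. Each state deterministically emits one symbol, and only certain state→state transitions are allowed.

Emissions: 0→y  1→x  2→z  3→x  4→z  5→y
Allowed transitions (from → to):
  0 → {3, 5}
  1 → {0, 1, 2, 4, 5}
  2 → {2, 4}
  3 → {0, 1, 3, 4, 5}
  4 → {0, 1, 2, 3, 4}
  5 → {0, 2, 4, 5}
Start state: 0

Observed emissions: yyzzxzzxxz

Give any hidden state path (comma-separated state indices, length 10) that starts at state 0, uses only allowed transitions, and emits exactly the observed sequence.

  [0] y  {0,5}  => 0  start
  [1] y  {0,5}  => 5  0->5 ok
  [2] z  {2,4}  => 2  5->2 ok
  [3] z  {2,4}  => 4  2->4 ok
  [4] x  {1,3}  => 1  4->1 ok
  [5] z  {2,4}  => 4  1->4 ok
  [6] z  {2,4}  => 4  4->4 ok
  [7] x  {1,3}  => 1  4->1 ok
  [8] x  {1,3}  => 1  1->1 ok
  [9] z  {2,4}  => 4  1->4 ok

0,5,2,4,1,4,4,1,1,4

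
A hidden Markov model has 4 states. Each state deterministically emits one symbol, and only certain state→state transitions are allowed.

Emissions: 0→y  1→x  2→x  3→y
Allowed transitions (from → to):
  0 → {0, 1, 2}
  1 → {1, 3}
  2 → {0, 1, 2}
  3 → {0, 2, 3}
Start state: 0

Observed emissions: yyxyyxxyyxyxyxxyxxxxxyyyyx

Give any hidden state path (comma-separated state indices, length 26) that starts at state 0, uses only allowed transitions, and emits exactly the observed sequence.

  0: obs=y cand={0,3} pick 0 [start]
  1: obs=y cand={0,3} pick 0 [0->0 ok]
  2: obs=x cand={1,2} pick 2 [0->2 ok]
  3: obs=y cand={0,3} pick 0 [2->0 ok]
  4: obs=y cand={0,3} pick 0 [0->0 ok]
  5: obs=x cand={1,2} pick 2 [0->2 ok]
  6: obs=x cand={1,2} pick 1 [2->1 ok]
  7: obs=y cand={0,3} pick 3 [1->3 ok]
  8: obs=y cand={0,3} pick 0 [3->0 ok]
  9: obs=x cand={1,2} pick 1 [0->1 ok]
  10: obs=y cand={0,3} pick 3 [1->3 ok]
  11: obs=x cand={1,2} pick 2 [3->2 ok]
  12: obs=y cand={0,3} pick 0 [2->0 ok]
  13: obs=x cand={1,2} pick 1 [0->1 ok]
  14: obs=x cand={1,2} pick 1 [1->1 ok]
  15: obs=y cand={0,3} pick 3 [1->3 ok]
  16: obs=x cand={1,2} pick 2 [3->2 ok]
  17: obs=x cand={1,2} pick 2 [2->2 ok]
  18: obs=x cand={1,2} pick 2 [2->2 ok]
  19: obs=x cand={1,2} pick 1 [2->1 ok]
  20: obs=x cand={1,2} pick 1 [1->1 ok]
  21: obs=y cand={0,3} pick 3 [1->3 ok]
  22: obs=y cand={0,3} pick 0 [3->0 ok]
  23: obs=y cand={0,3} pick 0 [0->0 ok]
  24: obs=y cand={0,3} pick 0 [0->0 ok]
  25: obs=x cand={1,2} pick 2 [0->2 ok]

0,0,2,0,0,2,1,3,0,1,3,2,0,1,1,3,2,2,2,1,1,3,0,0,0,2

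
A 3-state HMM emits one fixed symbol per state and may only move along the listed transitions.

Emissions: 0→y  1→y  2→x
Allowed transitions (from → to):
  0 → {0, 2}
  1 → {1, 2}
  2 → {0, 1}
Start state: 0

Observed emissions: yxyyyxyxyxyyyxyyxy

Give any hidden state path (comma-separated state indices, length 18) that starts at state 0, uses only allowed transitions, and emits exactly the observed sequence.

0,2,1,1,1,2,0,2,1,2,1,1,1,2,0,0,2,0

  pos 0: y in {0,1}, choose 0; start
  pos 1: x in {2}, choose 2; 0->2 ok
  pos 2: y in {0,1}, choose 1; 2->1 ok
  pos 3: y in {0,1}, choose 1; 1->1 ok
  pos 4: y in {0,1}, choose 1; 1->1 ok
  pos 5: x in {2}, choose 2; 1->2 ok
  pos 6: y in {0,1}, choose 0; 2->0 ok
  pos 7: x in {2}, choose 2; 0->2 ok
  pos 8: y in {0,1}, choose 1; 2->1 ok
  pos 9: x in {2}, choose 2; 1->2 ok
  pos 10: y in {0,1}, choose 1; 2->1 ok
  pos 11: y in {0,1}, choose 1; 1->1 ok
  pos 12: y in {0,1}, choose 1; 1->1 ok
  pos 13: x in {2}, choose 2; 1->2 ok
  pos 14: y in {0,1}, choose 0; 2->0 ok
  pos 15: y in {0,1}, choose 0; 0->0 ok
  pos 16: x in {2}, choose 2; 0->2 ok
  pos 17: y in {0,1}, choose 0; 2->0 ok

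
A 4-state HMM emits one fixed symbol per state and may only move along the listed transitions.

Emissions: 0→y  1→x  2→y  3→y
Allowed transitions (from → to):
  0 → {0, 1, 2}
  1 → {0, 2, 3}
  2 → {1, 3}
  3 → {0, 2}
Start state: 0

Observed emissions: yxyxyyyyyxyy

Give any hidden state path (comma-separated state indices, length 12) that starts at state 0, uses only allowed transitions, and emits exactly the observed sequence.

  [0] y  {0,2,3}  => 0  start
  [1] x  {1}  => 1  0->1 ok
  [2] y  {0,2,3}  => 2  1->2 ok
  [3] x  {1}  => 1  2->1 ok
  [4] y  {0,2,3}  => 3  1->3 ok
  [5] y  {0,2,3}  => 0  3->0 ok
  [6] y  {0,2,3}  => 2  0->2 ok
  [7] y  {0,2,3}  => 3  2->3 ok
  [8] y  {0,2,3}  => 0  3->0 ok
  [9] x  {1}  => 1  0->1 ok
  [10] y  {0,2,3}  => 3  1->3 ok
  [11] y  {0,2,3}  => 0  3->0 ok

0,1,2,1,3,0,2,3,0,1,3,0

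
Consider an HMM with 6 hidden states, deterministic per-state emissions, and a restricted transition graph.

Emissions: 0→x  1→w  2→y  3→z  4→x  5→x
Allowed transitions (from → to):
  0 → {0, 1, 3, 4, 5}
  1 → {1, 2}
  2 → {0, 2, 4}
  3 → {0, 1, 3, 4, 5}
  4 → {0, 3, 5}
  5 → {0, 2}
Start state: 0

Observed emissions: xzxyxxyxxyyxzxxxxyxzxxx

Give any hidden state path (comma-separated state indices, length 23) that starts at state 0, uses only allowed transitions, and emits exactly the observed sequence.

0,3,5,2,0,5,2,4,5,2,2,4,3,0,0,4,5,2,4,3,5,0,4

  [0] x  {0,4,5}  => 0  start
  [1] z  {3}  => 3  0->3 ok
  [2] x  {0,4,5}  => 5  3->5 ok
  [3] y  {2}  => 2  5->2 ok
  [4] x  {0,4,5}  => 0  2->0 ok
  [5] x  {0,4,5}  => 5  0->5 ok
  [6] y  {2}  => 2  5->2 ok
  [7] x  {0,4,5}  => 4  2->4 ok
  [8] x  {0,4,5}  => 5  4->5 ok
  [9] y  {2}  => 2  5->2 ok
  [10] y  {2}  => 2  2->2 ok
  [11] x  {0,4,5}  => 4  2->4 ok
  [12] z  {3}  => 3  4->3 ok
  [13] x  {0,4,5}  => 0  3->0 ok
  [14] x  {0,4,5}  => 0  0->0 ok
  [15] x  {0,4,5}  => 4  0->4 ok
  [16] x  {0,4,5}  => 5  4->5 ok
  [17] y  {2}  => 2  5->2 ok
  [18] x  {0,4,5}  => 4  2->4 ok
  [19] z  {3}  => 3  4->3 ok
  [20] x  {0,4,5}  => 5  3->5 ok
  [21] x  {0,4,5}  => 0  5->0 ok
  [22] x  {0,4,5}  => 4  0->4 ok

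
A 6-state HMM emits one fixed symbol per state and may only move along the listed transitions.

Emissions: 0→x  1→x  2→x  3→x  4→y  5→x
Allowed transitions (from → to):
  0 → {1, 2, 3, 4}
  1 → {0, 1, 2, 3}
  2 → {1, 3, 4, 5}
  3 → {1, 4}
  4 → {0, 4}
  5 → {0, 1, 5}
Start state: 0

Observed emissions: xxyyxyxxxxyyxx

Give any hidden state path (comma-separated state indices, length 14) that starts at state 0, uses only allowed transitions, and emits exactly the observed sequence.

0,2,4,4,0,4,0,1,0,2,4,4,0,1

  t0 'x' -> {0,1,2,3,5}, take 0 (start)
  t1 'x' -> {0,1,2,3,5}, take 2 (0->2 ok)
  t2 'y' -> {4}, take 4 (2->4 ok)
  t3 'y' -> {4}, take 4 (4->4 ok)
  t4 'x' -> {0,1,2,3,5}, take 0 (4->0 ok)
  t5 'y' -> {4}, take 4 (0->4 ok)
  t6 'x' -> {0,1,2,3,5}, take 0 (4->0 ok)
  t7 'x' -> {0,1,2,3,5}, take 1 (0->1 ok)
  t8 'x' -> {0,1,2,3,5}, take 0 (1->0 ok)
  t9 'x' -> {0,1,2,3,5}, take 2 (0->2 ok)
  t10 'y' -> {4}, take 4 (2->4 ok)
  t11 'y' -> {4}, take 4 (4->4 ok)
  t12 'x' -> {0,1,2,3,5}, take 0 (4->0 ok)
  t13 'x' -> {0,1,2,3,5}, take 1 (0->1 ok)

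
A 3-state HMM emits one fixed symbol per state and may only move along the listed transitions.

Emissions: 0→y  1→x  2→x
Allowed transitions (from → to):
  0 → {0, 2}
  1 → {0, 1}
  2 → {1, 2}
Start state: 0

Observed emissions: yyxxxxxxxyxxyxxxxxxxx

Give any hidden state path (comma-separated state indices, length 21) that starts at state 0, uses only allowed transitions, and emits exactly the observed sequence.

0,0,2,2,2,2,2,1,1,0,2,1,0,2,1,1,1,1,1,1,1

  [0] y  {0}  => 0  start
  [1] y  {0}  => 0  0->0 ok
  [2] x  {1,2}  => 2  0->2 ok
  [3] x  {1,2}  => 2  2->2 ok
  [4] x  {1,2}  => 2  2->2 ok
  [5] x  {1,2}  => 2  2->2 ok
  [6] x  {1,2}  => 2  2->2 ok
  [7] x  {1,2}  => 1  2->1 ok
  [8] x  {1,2}  => 1  1->1 ok
  [9] y  {0}  => 0  1->0 ok
  [10] x  {1,2}  => 2  0->2 ok
  [11] x  {1,2}  => 1  2->1 ok
  [12] y  {0}  => 0  1->0 ok
  [13] x  {1,2}  => 2  0->2 ok
  [14] x  {1,2}  => 1  2->1 ok
  [15] x  {1,2}  => 1  1->1 ok
  [16] x  {1,2}  => 1  1->1 ok
  [17] x  {1,2}  => 1  1->1 ok
  [18] x  {1,2}  => 1  1->1 ok
  [19] x  {1,2}  => 1  1->1 ok
  [20] x  {1,2}  => 1  1->1 ok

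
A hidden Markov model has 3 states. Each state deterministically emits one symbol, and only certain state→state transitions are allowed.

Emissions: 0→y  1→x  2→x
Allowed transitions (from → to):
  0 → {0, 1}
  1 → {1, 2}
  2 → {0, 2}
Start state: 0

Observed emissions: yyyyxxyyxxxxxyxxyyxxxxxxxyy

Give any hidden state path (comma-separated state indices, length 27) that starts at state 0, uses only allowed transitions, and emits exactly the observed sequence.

  pos 0: y in {0}, choose 0; start
  pos 1: y in {0}, choose 0; 0->0 ok
  pos 2: y in {0}, choose 0; 0->0 ok
  pos 3: y in {0}, choose 0; 0->0 ok
  pos 4: x in {1,2}, choose 1; 0->1 ok
  pos 5: x in {1,2}, choose 2; 1->2 ok
  pos 6: y in {0}, choose 0; 2->0 ok
  pos 7: y in {0}, choose 0; 0->0 ok
  pos 8: x in {1,2}, choose 1; 0->1 ok
  pos 9: x in {1,2}, choose 1; 1->1 ok
  pos 10: x in {1,2}, choose 1; 1->1 ok
  pos 11: x in {1,2}, choose 1; 1->1 ok
  pos 12: x in {1,2}, choose 2; 1->2 ok
  pos 13: y in {0}, choose 0; 2->0 ok
  pos 14: x in {1,2}, choose 1; 0->1 ok
  pos 15: x in {1,2}, choose 2; 1->2 ok
  pos 16: y in {0}, choose 0; 2->0 ok
  pos 17: y in {0}, choose 0; 0->0 ok
  pos 18: x in {1,2}, choose 1; 0->1 ok
  pos 19: x in {1,2}, choose 1; 1->1 ok
  pos 20: x in {1,2}, choose 1; 1->1 ok
  pos 21: x in {1,2}, choose 1; 1->1 ok
  pos 22: x in {1,2}, choose 1; 1->1 ok
  pos 23: x in {1,2}, choose 1; 1->1 ok
  pos 24: x in {1,2}, choose 2; 1->2 ok
  pos 25: y in {0}, choose 0; 2->0 ok
  pos 26: y in {0}, choose 0; 0->0 ok

0,0,0,0,1,2,0,0,1,1,1,1,2,0,1,2,0,0,1,1,1,1,1,1,2,0,0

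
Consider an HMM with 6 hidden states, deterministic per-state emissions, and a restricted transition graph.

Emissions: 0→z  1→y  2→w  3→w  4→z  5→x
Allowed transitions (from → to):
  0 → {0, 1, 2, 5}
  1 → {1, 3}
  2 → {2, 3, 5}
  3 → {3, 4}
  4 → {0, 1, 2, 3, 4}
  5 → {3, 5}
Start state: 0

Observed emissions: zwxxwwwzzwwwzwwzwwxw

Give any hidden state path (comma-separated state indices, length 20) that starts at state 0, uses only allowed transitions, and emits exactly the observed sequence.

0,2,5,5,3,3,3,4,4,3,3,3,4,2,3,4,2,2,5,3

  [0] z  {0,4}  => 0  start
  [1] w  {2,3}  => 2  0->2 ok
  [2] x  {5}  => 5  2->5 ok
  [3] x  {5}  => 5  5->5 ok
  [4] w  {2,3}  => 3  5->3 ok
  [5] w  {2,3}  => 3  3->3 ok
  [6] w  {2,3}  => 3  3->3 ok
  [7] z  {0,4}  => 4  3->4 ok
  [8] z  {0,4}  => 4  4->4 ok
  [9] w  {2,3}  => 3  4->3 ok
  [10] w  {2,3}  => 3  3->3 ok
  [11] w  {2,3}  => 3  3->3 ok
  [12] z  {0,4}  => 4  3->4 ok
  [13] w  {2,3}  => 2  4->2 ok
  [14] w  {2,3}  => 3  2->3 ok
  [15] z  {0,4}  => 4  3->4 ok
  [16] w  {2,3}  => 2  4->2 ok
  [17] w  {2,3}  => 2  2->2 ok
  [18] x  {5}  => 5  2->5 ok
  [19] w  {2,3}  => 3  5->3 ok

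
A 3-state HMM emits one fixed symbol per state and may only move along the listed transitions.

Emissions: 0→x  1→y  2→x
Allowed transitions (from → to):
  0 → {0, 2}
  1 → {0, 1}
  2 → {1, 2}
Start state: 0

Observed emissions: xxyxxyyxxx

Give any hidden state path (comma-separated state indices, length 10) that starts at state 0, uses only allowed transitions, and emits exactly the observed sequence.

  0: obs=x cand={0,2} pick 0 [start]
  1: obs=x cand={0,2} pick 2 [0->2 ok]
  2: obs=y cand={1} pick 1 [2->1 ok]
  3: obs=x cand={0,2} pick 0 [1->0 ok]
  4: obs=x cand={0,2} pick 2 [0->2 ok]
  5: obs=y cand={1} pick 1 [2->1 ok]
  6: obs=y cand={1} pick 1 [1->1 ok]
  7: obs=x cand={0,2} pick 0 [1->0 ok]
  8: obs=x cand={0,2} pick 0 [0->0 ok]
  9: obs=x cand={0,2} pick 2 [0->2 ok]

0,2,1,0,2,1,1,0,0,2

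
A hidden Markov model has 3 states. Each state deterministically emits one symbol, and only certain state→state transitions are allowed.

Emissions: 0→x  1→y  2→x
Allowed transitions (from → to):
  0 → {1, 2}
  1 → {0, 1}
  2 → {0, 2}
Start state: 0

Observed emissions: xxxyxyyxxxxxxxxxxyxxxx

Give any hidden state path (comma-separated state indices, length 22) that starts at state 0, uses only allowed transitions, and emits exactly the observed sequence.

  [0] x  {0,2}  => 0  start
  [1] x  {0,2}  => 2  0->2 ok
  [2] x  {0,2}  => 0  2->0 ok
  [3] y  {1}  => 1  0->1 ok
  [4] x  {0,2}  => 0  1->0 ok
  [5] y  {1}  => 1  0->1 ok
  [6] y  {1}  => 1  1->1 ok
  [7] x  {0,2}  => 0  1->0 ok
  [8] x  {0,2}  => 2  0->2 ok
  [9] x  {0,2}  => 0  2->0 ok
  [10] x  {0,2}  => 2  0->2 ok
  [11] x  {0,2}  => 0  2->0 ok
  [12] x  {0,2}  => 2  0->2 ok
  [13] x  {0,2}  => 2  2->2 ok
  [14] x  {0,2}  => 2  2->2 ok
  [15] x  {0,2}  => 2  2->2 ok
  [16] x  {0,2}  => 0  2->0 ok
  [17] y  {1}  => 1  0->1 ok
  [18] x  {0,2}  => 0  1->0 ok
  [19] x  {0,2}  => 2  0->2 ok
  [20] x  {0,2}  => 2  2->2 ok
  [21] x  {0,2}  => 2  2->2 ok

0,2,0,1,0,1,1,0,2,0,2,0,2,2,2,2,0,1,0,2,2,2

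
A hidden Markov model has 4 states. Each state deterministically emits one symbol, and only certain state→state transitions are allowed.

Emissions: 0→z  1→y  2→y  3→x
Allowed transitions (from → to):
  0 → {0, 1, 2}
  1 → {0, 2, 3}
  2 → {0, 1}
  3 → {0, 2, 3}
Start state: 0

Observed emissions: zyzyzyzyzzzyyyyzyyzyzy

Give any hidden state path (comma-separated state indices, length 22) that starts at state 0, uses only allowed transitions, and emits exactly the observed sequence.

  pos 0: z in {0}, choose 0; start
  pos 1: y in {1,2}, choose 2; 0->2 ok
  pos 2: z in {0}, choose 0; 2->0 ok
  pos 3: y in {1,2}, choose 1; 0->1 ok
  pos 4: z in {0}, choose 0; 1->0 ok
  pos 5: y in {1,2}, choose 2; 0->2 ok
  pos 6: z in {0}, choose 0; 2->0 ok
  pos 7: y in {1,2}, choose 2; 0->2 ok
  pos 8: z in {0}, choose 0; 2->0 ok
  pos 9: z in {0}, choose 0; 0->0 ok
  pos 10: z in {0}, choose 0; 0->0 ok
  pos 11: y in {1,2}, choose 2; 0->2 ok
  pos 12: y in {1,2}, choose 1; 2->1 ok
  pos 13: y in {1,2}, choose 2; 1->2 ok
  pos 14: y in {1,2}, choose 1; 2->1 ok
  pos 15: z in {0}, choose 0; 1->0 ok
  pos 16: y in {1,2}, choose 1; 0->1 ok
  pos 17: y in {1,2}, choose 2; 1->2 ok
  pos 18: z in {0}, choose 0; 2->0 ok
  pos 19: y in {1,2}, choose 1; 0->1 ok
  pos 20: z in {0}, choose 0; 1->0 ok
  pos 21: y in {1,2}, choose 1; 0->1 ok

0,2,0,1,0,2,0,2,0,0,0,2,1,2,1,0,1,2,0,1,0,1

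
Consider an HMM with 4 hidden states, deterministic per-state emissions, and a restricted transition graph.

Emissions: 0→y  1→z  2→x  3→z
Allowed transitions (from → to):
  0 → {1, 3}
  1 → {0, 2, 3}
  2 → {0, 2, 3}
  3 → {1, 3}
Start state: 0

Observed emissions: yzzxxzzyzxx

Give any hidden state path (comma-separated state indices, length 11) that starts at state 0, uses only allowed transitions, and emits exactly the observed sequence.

0,3,1,2,2,3,1,0,1,2,2

  t0 'y' -> {0}, take 0 (start)
  t1 'z' -> {1,3}, take 3 (0->3 ok)
  t2 'z' -> {1,3}, take 1 (3->1 ok)
  t3 'x' -> {2}, take 2 (1->2 ok)
  t4 'x' -> {2}, take 2 (2->2 ok)
  t5 'z' -> {1,3}, take 3 (2->3 ok)
  t6 'z' -> {1,3}, take 1 (3->1 ok)
  t7 'y' -> {0}, take 0 (1->0 ok)
  t8 'z' -> {1,3}, take 1 (0->1 ok)
  t9 'x' -> {2}, take 2 (1->2 ok)
  t10 'x' -> {2}, take 2 (2->2 ok)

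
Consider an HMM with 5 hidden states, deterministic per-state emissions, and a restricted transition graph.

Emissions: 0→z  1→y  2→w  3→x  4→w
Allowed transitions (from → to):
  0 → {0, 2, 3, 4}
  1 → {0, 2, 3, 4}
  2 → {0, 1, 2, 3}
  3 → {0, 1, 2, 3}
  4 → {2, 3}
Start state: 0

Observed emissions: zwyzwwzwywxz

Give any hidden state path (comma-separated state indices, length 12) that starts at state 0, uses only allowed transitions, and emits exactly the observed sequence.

  [0] z  {0}  => 0  start
  [1] w  {2,4}  => 2  0->2 ok
  [2] y  {1}  => 1  2->1 ok
  [3] z  {0}  => 0  1->0 ok
  [4] w  {2,4}  => 2  0->2 ok
  [5] w  {2,4}  => 2  2->2 ok
  [6] z  {0}  => 0  2->0 ok
  [7] w  {2,4}  => 2  0->2 ok
  [8] y  {1}  => 1  2->1 ok
  [9] w  {2,4}  => 4  1->4 ok
  [10] x  {3}  => 3  4->3 ok
  [11] z  {0}  => 0  3->0 ok

0,2,1,0,2,2,0,2,1,4,3,0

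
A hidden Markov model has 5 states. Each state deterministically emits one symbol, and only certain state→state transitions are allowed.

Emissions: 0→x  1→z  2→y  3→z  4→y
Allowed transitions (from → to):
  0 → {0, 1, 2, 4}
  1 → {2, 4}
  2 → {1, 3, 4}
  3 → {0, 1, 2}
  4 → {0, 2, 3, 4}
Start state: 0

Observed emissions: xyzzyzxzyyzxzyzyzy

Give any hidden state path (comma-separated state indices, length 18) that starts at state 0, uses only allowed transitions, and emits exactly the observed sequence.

0,2,3,1,4,3,0,1,4,2,3,0,1,2,3,2,1,4

  t0 'x' -> {0}, take 0 (start)
  t1 'y' -> {2,4}, take 2 (0->2 ok)
  t2 'z' -> {1,3}, take 3 (2->3 ok)
  t3 'z' -> {1,3}, take 1 (3->1 ok)
  t4 'y' -> {2,4}, take 4 (1->4 ok)
  t5 'z' -> {1,3}, take 3 (4->3 ok)
  t6 'x' -> {0}, take 0 (3->0 ok)
  t7 'z' -> {1,3}, take 1 (0->1 ok)
  t8 'y' -> {2,4}, take 4 (1->4 ok)
  t9 'y' -> {2,4}, take 2 (4->2 ok)
  t10 'z' -> {1,3}, take 3 (2->3 ok)
  t11 'x' -> {0}, take 0 (3->0 ok)
  t12 'z' -> {1,3}, take 1 (0->1 ok)
  t13 'y' -> {2,4}, take 2 (1->2 ok)
  t14 'z' -> {1,3}, take 3 (2->3 ok)
  t15 'y' -> {2,4}, take 2 (3->2 ok)
  t16 'z' -> {1,3}, take 1 (2->1 ok)
  t17 'y' -> {2,4}, take 4 (1->4 ok)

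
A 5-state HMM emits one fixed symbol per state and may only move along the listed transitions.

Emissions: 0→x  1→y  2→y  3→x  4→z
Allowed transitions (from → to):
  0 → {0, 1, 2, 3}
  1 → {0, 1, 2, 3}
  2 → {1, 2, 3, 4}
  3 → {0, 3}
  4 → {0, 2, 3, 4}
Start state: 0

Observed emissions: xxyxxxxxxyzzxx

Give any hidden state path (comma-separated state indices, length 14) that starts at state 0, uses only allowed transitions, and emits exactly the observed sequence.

0,0,1,0,3,3,3,0,0,2,4,4,3,0

  pos 0: x in {0,3}, choose 0; start
  pos 1: x in {0,3}, choose 0; 0->0 ok
  pos 2: y in {1,2}, choose 1; 0->1 ok
  pos 3: x in {0,3}, choose 0; 1->0 ok
  pos 4: x in {0,3}, choose 3; 0->3 ok
  pos 5: x in {0,3}, choose 3; 3->3 ok
  pos 6: x in {0,3}, choose 3; 3->3 ok
  pos 7: x in {0,3}, choose 0; 3->0 ok
  pos 8: x in {0,3}, choose 0; 0->0 ok
  pos 9: y in {1,2}, choose 2; 0->2 ok
  pos 10: z in {4}, choose 4; 2->4 ok
  pos 11: z in {4}, choose 4; 4->4 ok
  pos 12: x in {0,3}, choose 3; 4->3 ok
  pos 13: x in {0,3}, choose 0; 3->0 ok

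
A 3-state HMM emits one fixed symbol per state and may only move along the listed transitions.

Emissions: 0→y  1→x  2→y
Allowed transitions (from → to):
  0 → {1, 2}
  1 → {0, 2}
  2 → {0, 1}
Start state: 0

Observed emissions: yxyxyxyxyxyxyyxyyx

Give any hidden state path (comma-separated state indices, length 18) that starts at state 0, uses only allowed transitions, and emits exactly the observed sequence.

0,1,2,1,0,1,2,1,2,1,2,1,2,0,1,2,0,1

  pos 0: y in {0,2}, choose 0; start
  pos 1: x in {1}, choose 1; 0->1 ok
  pos 2: y in {0,2}, choose 2; 1->2 ok
  pos 3: x in {1}, choose 1; 2->1 ok
  pos 4: y in {0,2}, choose 0; 1->0 ok
  pos 5: x in {1}, choose 1; 0->1 ok
  pos 6: y in {0,2}, choose 2; 1->2 ok
  pos 7: x in {1}, choose 1; 2->1 ok
  pos 8: y in {0,2}, choose 2; 1->2 ok
  pos 9: x in {1}, choose 1; 2->1 ok
  pos 10: y in {0,2}, choose 2; 1->2 ok
  pos 11: x in {1}, choose 1; 2->1 ok
  pos 12: y in {0,2}, choose 2; 1->2 ok
  pos 13: y in {0,2}, choose 0; 2->0 ok
  pos 14: x in {1}, choose 1; 0->1 ok
  pos 15: y in {0,2}, choose 2; 1->2 ok
  pos 16: y in {0,2}, choose 0; 2->0 ok
  pos 17: x in {1}, choose 1; 0->1 ok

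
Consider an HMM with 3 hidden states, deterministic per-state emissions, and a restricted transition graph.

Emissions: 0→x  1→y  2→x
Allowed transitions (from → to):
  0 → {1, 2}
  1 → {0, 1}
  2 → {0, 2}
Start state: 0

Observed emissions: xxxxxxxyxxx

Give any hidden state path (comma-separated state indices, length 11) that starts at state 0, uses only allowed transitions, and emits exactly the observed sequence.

  t0 'x' -> {0,2}, take 0 (start)
  t1 'x' -> {0,2}, take 2 (0->2 ok)
  t2 'x' -> {0,2}, take 2 (2->2 ok)
  t3 'x' -> {0,2}, take 2 (2->2 ok)
  t4 'x' -> {0,2}, take 0 (2->0 ok)
  t5 'x' -> {0,2}, take 2 (0->2 ok)
  t6 'x' -> {0,2}, take 0 (2->0 ok)
  t7 'y' -> {1}, take 1 (0->1 ok)
  t8 'x' -> {0,2}, take 0 (1->0 ok)
  t9 'x' -> {0,2}, take 2 (0->2 ok)
  t10 'x' -> {0,2}, take 0 (2->0 ok)

0,2,2,2,0,2,0,1,0,2,0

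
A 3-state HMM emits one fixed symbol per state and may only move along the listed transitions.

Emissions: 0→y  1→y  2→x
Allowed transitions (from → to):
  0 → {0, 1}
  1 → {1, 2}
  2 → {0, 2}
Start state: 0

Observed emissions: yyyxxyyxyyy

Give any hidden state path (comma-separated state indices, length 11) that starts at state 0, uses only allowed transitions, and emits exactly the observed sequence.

  [0] y  {0,1}  => 0  start
  [1] y  {0,1}  => 1  0->1 ok
  [2] y  {0,1}  => 1  1->1 ok
  [3] x  {2}  => 2  1->2 ok
  [4] x  {2}  => 2  2->2 ok
  [5] y  {0,1}  => 0  2->0 ok
  [6] y  {0,1}  => 1  0->1 ok
  [7] x  {2}  => 2  1->2 ok
  [8] y  {0,1}  => 0  2->0 ok
  [9] y  {0,1}  => 0  0->0 ok
  [10] y  {0,1}  => 1  0->1 ok

0,1,1,2,2,0,1,2,0,0,1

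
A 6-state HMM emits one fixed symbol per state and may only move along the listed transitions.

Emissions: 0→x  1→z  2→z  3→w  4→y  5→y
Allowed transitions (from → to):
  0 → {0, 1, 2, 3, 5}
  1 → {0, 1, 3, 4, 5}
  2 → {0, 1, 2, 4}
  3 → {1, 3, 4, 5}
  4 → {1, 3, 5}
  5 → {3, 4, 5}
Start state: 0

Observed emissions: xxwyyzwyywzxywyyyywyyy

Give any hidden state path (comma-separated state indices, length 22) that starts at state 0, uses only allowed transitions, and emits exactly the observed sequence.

0,0,3,5,4,1,3,5,4,3,1,0,5,3,5,5,5,4,3,4,5,4

  0: obs=x cand={0} pick 0 [start]
  1: obs=x cand={0} pick 0 [0->0 ok]
  2: obs=w cand={3} pick 3 [0->3 ok]
  3: obs=y cand={4,5} pick 5 [3->5 ok]
  4: obs=y cand={4,5} pick 4 [5->4 ok]
  5: obs=z cand={1,2} pick 1 [4->1 ok]
  6: obs=w cand={3} pick 3 [1->3 ok]
  7: obs=y cand={4,5} pick 5 [3->5 ok]
  8: obs=y cand={4,5} pick 4 [5->4 ok]
  9: obs=w cand={3} pick 3 [4->3 ok]
  10: obs=z cand={1,2} pick 1 [3->1 ok]
  11: obs=x cand={0} pick 0 [1->0 ok]
  12: obs=y cand={4,5} pick 5 [0->5 ok]
  13: obs=w cand={3} pick 3 [5->3 ok]
  14: obs=y cand={4,5} pick 5 [3->5 ok]
  15: obs=y cand={4,5} pick 5 [5->5 ok]
  16: obs=y cand={4,5} pick 5 [5->5 ok]
  17: obs=y cand={4,5} pick 4 [5->4 ok]
  18: obs=w cand={3} pick 3 [4->3 ok]
  19: obs=y cand={4,5} pick 4 [3->4 ok]
  20: obs=y cand={4,5} pick 5 [4->5 ok]
  21: obs=y cand={4,5} pick 4 [5->4 ok]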